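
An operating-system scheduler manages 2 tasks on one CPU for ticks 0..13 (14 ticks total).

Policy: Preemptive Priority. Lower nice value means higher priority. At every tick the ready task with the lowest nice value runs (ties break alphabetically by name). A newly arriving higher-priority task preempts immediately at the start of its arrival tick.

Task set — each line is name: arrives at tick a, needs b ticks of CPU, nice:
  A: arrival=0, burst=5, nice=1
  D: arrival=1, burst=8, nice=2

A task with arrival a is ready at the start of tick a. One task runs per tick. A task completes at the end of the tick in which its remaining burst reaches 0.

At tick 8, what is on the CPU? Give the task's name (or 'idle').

running at tick 8 = D

t=0: ready={A} → run A
t=1: ready={A,D} → run A
t=2: ready={A,D} → run A
t=3: ready={A,D} → run A
t=4: ready={A,D} → run A
t=5: ready={D} → run D
t=6: ready={D} → run D
t=7: ready={D} → run D
t=8: ready={D} → run D
t=9: ready={D} → run D
t=10: ready={D} → run D
t=11: ready={D} → run D
t=12: ready={D} → run D
t=13: (idle)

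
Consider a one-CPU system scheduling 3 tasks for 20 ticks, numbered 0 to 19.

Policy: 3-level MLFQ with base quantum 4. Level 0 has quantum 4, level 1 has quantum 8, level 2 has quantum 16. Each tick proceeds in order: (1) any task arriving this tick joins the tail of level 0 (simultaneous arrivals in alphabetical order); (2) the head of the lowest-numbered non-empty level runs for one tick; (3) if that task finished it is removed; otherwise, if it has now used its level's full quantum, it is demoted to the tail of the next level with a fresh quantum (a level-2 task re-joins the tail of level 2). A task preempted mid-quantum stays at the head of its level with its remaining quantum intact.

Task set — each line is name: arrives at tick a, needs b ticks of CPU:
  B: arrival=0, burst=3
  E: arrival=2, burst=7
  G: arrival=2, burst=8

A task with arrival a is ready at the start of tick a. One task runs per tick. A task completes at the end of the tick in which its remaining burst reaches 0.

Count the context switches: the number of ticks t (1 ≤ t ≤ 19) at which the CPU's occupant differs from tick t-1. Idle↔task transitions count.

context switches = 5

t=0: L0/L1/L2 = B/-/- → run B
t=1: L0/L1/L2 = B/-/- → run B
t=2: L0/L1/L2 = BEG/-/- → run B
t=3: L0/L1/L2 = EG/-/- → run E
t=4: L0/L1/L2 = EG/-/- → run E
t=5: L0/L1/L2 = EG/-/- → run E
t=6: L0/L1/L2 = EG/-/- → run E
t=7: L0/L1/L2 = G/E/- → run G
t=8: L0/L1/L2 = G/E/- → run G
t=9: L0/L1/L2 = G/E/- → run G
t=10: L0/L1/L2 = G/E/- → run G
t=11: L0/L1/L2 = -/EG/- → run E
t=12: L0/L1/L2 = -/EG/- → run E
t=13: L0/L1/L2 = -/EG/- → run E
t=14: L0/L1/L2 = -/G/- → run G
t=15: L0/L1/L2 = -/G/- → run G
t=16: L0/L1/L2 = -/G/- → run G
t=17: L0/L1/L2 = -/G/- → run G
t=18: (idle)
t=19: (idle)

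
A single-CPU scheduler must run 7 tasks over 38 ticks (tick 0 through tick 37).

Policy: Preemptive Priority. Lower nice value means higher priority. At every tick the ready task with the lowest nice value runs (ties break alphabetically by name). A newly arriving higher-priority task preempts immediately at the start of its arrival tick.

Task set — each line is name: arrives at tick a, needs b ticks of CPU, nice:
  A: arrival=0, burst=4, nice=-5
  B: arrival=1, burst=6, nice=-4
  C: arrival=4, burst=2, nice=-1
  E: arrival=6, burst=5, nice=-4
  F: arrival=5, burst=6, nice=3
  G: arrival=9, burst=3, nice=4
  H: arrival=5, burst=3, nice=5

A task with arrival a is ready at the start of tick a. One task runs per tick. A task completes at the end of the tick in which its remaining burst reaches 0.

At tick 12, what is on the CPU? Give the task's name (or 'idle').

t=0: ready={A} → run A
t=1: ready={A,B} → run A
t=2: ready={A,B} → run A
t=3: ready={A,B} → run A
t=4: ready={B,C} → run B
t=5: ready={B,C,F,H} → run B
t=6: ready={B,C,E,F,H} → run B
t=7: ready={B,C,E,F,H} → run B
t=8: ready={B,C,E,F,H} → run B
t=9: ready={B,C,E,F,G,H} → run B
t=10: ready={C,E,F,G,H} → run E
t=11: ready={C,E,F,G,H} → run E
t=12: ready={C,E,F,G,H} → run E
t=13: ready={C,E,F,G,H} → run E
t=14: ready={C,E,F,G,H} → run E
t=15: ready={C,F,G,H} → run C
t=16: ready={C,F,G,H} → run C
t=17: ready={F,G,H} → run F
t=18: ready={F,G,H} → run F
t=19: ready={F,G,H} → run F
t=20: ready={F,G,H} → run F
t=21: ready={F,G,H} → run F
t=22: ready={F,G,H} → run F
t=23: ready={G,H} → run G
t=24: ready={G,H} → run G
t=25: ready={G,H} → run G
t=26: ready={H} → run H
t=27: ready={H} → run H
t=28: ready={H} → run H
t=29: (idle)
t=30: (idle)
t=31: (idle)
t=32: (idle)
t=33: (idle)
t=34: (idle)
t=35: (idle)
t=36: (idle)
t=37: (idle)

running at tick 12 = E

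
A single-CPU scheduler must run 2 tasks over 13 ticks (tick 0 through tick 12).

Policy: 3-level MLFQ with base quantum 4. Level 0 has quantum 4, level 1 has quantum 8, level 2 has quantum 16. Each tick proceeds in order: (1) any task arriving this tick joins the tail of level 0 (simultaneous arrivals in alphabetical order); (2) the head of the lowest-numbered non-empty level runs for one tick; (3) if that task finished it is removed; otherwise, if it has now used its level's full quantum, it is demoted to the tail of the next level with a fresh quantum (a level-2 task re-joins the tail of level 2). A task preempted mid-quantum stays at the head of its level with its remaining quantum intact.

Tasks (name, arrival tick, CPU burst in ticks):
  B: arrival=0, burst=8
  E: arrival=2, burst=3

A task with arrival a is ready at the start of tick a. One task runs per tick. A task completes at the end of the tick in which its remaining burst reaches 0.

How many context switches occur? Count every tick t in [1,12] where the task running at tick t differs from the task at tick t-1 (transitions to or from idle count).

context switches = 3

t=0: L0/L1/L2 = B/-/- → run B
t=1: L0/L1/L2 = B/-/- → run B
t=2: L0/L1/L2 = BE/-/- → run B
t=3: L0/L1/L2 = BE/-/- → run B
t=4: L0/L1/L2 = E/B/- → run E
t=5: L0/L1/L2 = E/B/- → run E
t=6: L0/L1/L2 = E/B/- → run E
t=7: L0/L1/L2 = -/B/- → run B
t=8: L0/L1/L2 = -/B/- → run B
t=9: L0/L1/L2 = -/B/- → run B
t=10: L0/L1/L2 = -/B/- → run B
t=11: (idle)
t=12: (idle)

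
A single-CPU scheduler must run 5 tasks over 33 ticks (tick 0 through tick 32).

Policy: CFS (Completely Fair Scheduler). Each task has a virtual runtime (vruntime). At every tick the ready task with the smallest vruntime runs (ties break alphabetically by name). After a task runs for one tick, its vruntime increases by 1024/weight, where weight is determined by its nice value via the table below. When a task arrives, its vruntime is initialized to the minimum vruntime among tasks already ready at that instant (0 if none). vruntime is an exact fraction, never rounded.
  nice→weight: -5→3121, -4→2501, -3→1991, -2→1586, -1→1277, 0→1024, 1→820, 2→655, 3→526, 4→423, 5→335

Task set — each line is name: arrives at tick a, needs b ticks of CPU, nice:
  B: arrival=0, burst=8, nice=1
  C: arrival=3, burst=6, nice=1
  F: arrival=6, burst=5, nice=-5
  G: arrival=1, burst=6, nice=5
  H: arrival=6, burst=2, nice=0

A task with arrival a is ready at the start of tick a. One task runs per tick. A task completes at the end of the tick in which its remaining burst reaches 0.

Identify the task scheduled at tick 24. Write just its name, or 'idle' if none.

running at tick 24 = G

t=0: vr[B=0] → run B
t=1: vr[B=256/205 G=256/205] → run B
t=2: vr[B=512/205 G=256/205] → run G
t=3: vr[B=512/205 C=512/205 G=59136/13735] → run B
t=4: vr[B=768/205 C=512/205 G=59136/13735] → run C
t=5: vr[B=768/205 C=768/205 G=59136/13735] → run B
t=6: vr[B=1024/205 C=768/205 F=768/205 G=59136/13735 H=768/205] → run C
t=7: vr[B=1024/205 C=1024/205 F=768/205 G=59136/13735 H=768/205] → run F
t=8: vr[B=1024/205 C=1024/205 F=2606848/639805 G=59136/13735 H=768/205] → run H
t=9: vr[B=1024/205 C=1024/205 F=2606848/639805 G=59136/13735 H=973/205] → run F
t=10: vr[B=1024/205 C=1024/205 F=2816768/639805 G=59136/13735 H=973/205] → run G
t=11: vr[B=1024/205 C=1024/205 F=2816768/639805 G=20224/2747 H=973/205] → run F
t=12: vr[B=1024/205 C=1024/205 F=3026688/639805 G=20224/2747 H=973/205] → run F
t=13: vr[B=1024/205 C=1024/205 F=3236608/639805 G=20224/2747 H=973/205] → run H
t=14: vr[B=1024/205 C=1024/205 F=3236608/639805 G=20224/2747] → run B
t=15: vr[B=256/41 C=1024/205 F=3236608/639805 G=20224/2747] → run C
t=16: vr[B=256/41 C=256/41 F=3236608/639805 G=20224/2747] → run F
t=17: vr[B=256/41 C=256/41 G=20224/2747] → run B
t=18: vr[B=1536/205 C=256/41 G=20224/2747] → run C
t=19: vr[B=1536/205 C=1536/205 G=20224/2747] → run G
t=20: vr[B=1536/205 C=1536/205 G=143104/13735] → run B
t=21: vr[B=1792/205 C=1536/205 G=143104/13735] → run C
t=22: vr[B=1792/205 C=1792/205 G=143104/13735] → run B
t=23: vr[C=1792/205 G=143104/13735] → run C
t=24: vr[G=143104/13735] → run G
t=25: vr[G=185088/13735] → run G
t=26: vr[G=227072/13735] → run G
t=27: (idle)
t=28: (idle)
t=29: (idle)
t=30: (idle)
t=31: (idle)
t=32: (idle)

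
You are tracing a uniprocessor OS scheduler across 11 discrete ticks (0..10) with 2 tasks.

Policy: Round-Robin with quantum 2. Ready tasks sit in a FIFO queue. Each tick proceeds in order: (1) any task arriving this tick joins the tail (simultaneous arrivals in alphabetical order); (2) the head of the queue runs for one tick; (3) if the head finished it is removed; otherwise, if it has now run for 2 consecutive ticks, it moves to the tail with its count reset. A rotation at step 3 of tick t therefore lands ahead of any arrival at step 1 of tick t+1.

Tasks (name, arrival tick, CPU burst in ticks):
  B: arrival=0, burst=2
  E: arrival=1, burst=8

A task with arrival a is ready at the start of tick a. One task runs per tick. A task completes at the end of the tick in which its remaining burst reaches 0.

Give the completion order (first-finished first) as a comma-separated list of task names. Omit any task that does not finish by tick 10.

completion order = B, E

t=0: queue=[B] q_used=0 → run B
t=1: queue=[B,E] q_used=1 → run B
t=2: queue=[E] q_used=0 → run E
t=3: queue=[E] q_used=1 → run E
t=4: queue=[E] q_used=0 → run E
t=5: queue=[E] q_used=1 → run E
t=6: queue=[E] q_used=0 → run E
t=7: queue=[E] q_used=1 → run E
t=8: queue=[E] q_used=0 → run E
t=9: queue=[E] q_used=1 → run E
t=10: (idle)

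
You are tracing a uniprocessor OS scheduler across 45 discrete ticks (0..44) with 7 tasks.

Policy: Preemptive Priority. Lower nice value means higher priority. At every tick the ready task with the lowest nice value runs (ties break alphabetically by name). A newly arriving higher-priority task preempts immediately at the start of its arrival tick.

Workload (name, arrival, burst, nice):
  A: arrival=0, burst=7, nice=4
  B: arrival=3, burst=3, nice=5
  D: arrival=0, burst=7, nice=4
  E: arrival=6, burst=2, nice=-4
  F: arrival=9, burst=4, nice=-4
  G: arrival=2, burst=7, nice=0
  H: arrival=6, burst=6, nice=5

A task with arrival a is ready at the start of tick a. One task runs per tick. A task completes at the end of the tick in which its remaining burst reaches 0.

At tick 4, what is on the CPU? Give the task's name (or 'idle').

t=0: ready={A,D} → run A
t=1: ready={A,D} → run A
t=2: ready={A,D,G} → run G
t=3: ready={A,B,D,G} → run G
t=4: ready={A,B,D,G} → run G
t=5: ready={A,B,D,G} → run G
t=6: ready={A,B,D,E,G,H} → run E
t=7: ready={A,B,D,E,G,H} → run E
t=8: ready={A,B,D,G,H} → run G
t=9: ready={A,B,D,F,G,H} → run F
t=10: ready={A,B,D,F,G,H} → run F
t=11: ready={A,B,D,F,G,H} → run F
t=12: ready={A,B,D,F,G,H} → run F
t=13: ready={A,B,D,G,H} → run G
t=14: ready={A,B,D,G,H} → run G
t=15: ready={A,B,D,H} → run A
t=16: ready={A,B,D,H} → run A
t=17: ready={A,B,D,H} → run A
t=18: ready={A,B,D,H} → run A
t=19: ready={A,B,D,H} → run A
t=20: ready={B,D,H} → run D
t=21: ready={B,D,H} → run D
t=22: ready={B,D,H} → run D
t=23: ready={B,D,H} → run D
t=24: ready={B,D,H} → run D
t=25: ready={B,D,H} → run D
t=26: ready={B,D,H} → run D
t=27: ready={B,H} → run B
t=28: ready={B,H} → run B
t=29: ready={B,H} → run B
t=30: ready={H} → run H
t=31: ready={H} → run H
t=32: ready={H} → run H
t=33: ready={H} → run H
t=34: ready={H} → run H
t=35: ready={H} → run H
t=36: (idle)
t=37: (idle)
t=38: (idle)
t=39: (idle)
t=40: (idle)
t=41: (idle)
t=42: (idle)
t=43: (idle)
t=44: (idle)

running at tick 4 = G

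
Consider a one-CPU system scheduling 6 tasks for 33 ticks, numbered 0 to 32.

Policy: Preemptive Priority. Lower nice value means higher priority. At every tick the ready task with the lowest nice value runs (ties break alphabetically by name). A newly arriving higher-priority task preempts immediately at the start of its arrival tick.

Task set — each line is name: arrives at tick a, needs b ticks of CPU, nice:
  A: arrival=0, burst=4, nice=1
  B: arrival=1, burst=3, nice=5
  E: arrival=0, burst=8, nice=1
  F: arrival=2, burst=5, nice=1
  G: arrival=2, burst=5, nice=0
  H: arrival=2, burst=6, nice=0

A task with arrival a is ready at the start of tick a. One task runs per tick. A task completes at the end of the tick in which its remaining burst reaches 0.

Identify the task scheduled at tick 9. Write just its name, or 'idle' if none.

running at tick 9 = H

t=0: ready={A,E} → run A
t=1: ready={A,B,E} → run A
t=2: ready={A,B,E,F,G,H} → run G
t=3: ready={A,B,E,F,G,H} → run G
t=4: ready={A,B,E,F,G,H} → run G
t=5: ready={A,B,E,F,G,H} → run G
t=6: ready={A,B,E,F,G,H} → run G
t=7: ready={A,B,E,F,H} → run H
t=8: ready={A,B,E,F,H} → run H
t=9: ready={A,B,E,F,H} → run H
t=10: ready={A,B,E,F,H} → run H
t=11: ready={A,B,E,F,H} → run H
t=12: ready={A,B,E,F,H} → run H
t=13: ready={A,B,E,F} → run A
t=14: ready={A,B,E,F} → run A
t=15: ready={B,E,F} → run E
t=16: ready={B,E,F} → run E
t=17: ready={B,E,F} → run E
t=18: ready={B,E,F} → run E
t=19: ready={B,E,F} → run E
t=20: ready={B,E,F} → run E
t=21: ready={B,E,F} → run E
t=22: ready={B,E,F} → run E
t=23: ready={B,F} → run F
t=24: ready={B,F} → run F
t=25: ready={B,F} → run F
t=26: ready={B,F} → run F
t=27: ready={B,F} → run F
t=28: ready={B} → run B
t=29: ready={B} → run B
t=30: ready={B} → run B
t=31: (idle)
t=32: (idle)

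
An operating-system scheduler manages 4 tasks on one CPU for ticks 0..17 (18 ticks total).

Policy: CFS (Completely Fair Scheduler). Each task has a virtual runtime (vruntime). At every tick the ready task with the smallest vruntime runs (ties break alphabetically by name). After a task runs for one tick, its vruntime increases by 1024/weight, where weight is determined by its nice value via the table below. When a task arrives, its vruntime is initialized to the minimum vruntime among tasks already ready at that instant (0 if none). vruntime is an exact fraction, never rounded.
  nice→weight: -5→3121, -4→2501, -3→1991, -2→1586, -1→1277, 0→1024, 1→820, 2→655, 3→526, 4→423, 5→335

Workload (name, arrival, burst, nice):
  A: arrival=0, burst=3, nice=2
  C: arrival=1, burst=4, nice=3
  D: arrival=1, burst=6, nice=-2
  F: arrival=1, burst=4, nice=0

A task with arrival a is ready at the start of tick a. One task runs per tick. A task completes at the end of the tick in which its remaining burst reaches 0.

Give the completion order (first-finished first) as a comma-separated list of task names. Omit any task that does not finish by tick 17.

completion order = A, F, D, C

t=0: vr[A=0] → run A
t=1: vr[A=1024/655 C=1024/655 D=1024/655 F=1024/655] → run A
t=2: vr[A=2048/655 C=1024/655 D=1024/655 F=1024/655] → run C
t=3: vr[A=2048/655 C=604672/172265 D=1024/655 F=1024/655] → run D
t=4: vr[A=2048/655 C=604672/172265 D=1147392/519415 F=1024/655] → run F
t=5: vr[A=2048/655 C=604672/172265 D=1147392/519415 F=1679/655] → run D
t=6: vr[A=2048/655 C=604672/172265 D=1482752/519415 F=1679/655] → run F
t=7: vr[A=2048/655 C=604672/172265 D=1482752/519415 F=2334/655] → run D
t=8: vr[A=2048/655 C=604672/172265 D=1818112/519415 F=2334/655] → run A
t=9: vr[C=604672/172265 D=1818112/519415 F=2334/655] → run D
t=10: vr[C=604672/172265 D=2153472/519415 F=2334/655] → run C
t=11: vr[C=940032/172265 D=2153472/519415 F=2334/655] → run F
t=12: vr[C=940032/172265 D=2153472/519415 F=2989/655] → run D
t=13: vr[C=940032/172265 D=2488832/519415 F=2989/655] → run F
t=14: vr[C=940032/172265 D=2488832/519415] → run D
t=15: vr[C=940032/172265] → run C
t=16: vr[C=1275392/172265] → run C
t=17: (idle)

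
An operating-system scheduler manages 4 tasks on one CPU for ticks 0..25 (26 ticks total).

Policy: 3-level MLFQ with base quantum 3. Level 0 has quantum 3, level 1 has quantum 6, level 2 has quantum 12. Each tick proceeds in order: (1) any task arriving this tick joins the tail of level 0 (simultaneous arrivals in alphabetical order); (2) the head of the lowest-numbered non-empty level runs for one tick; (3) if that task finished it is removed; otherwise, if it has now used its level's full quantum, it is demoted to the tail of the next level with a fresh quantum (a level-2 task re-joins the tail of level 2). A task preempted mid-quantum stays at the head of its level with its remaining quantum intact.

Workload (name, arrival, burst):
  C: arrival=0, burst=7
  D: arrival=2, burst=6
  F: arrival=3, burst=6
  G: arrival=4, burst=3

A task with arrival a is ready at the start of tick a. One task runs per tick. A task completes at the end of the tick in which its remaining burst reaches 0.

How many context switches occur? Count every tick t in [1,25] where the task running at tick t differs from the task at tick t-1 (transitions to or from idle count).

t=0: L0/L1/L2 = C/-/- → run C
t=1: L0/L1/L2 = C/-/- → run C
t=2: L0/L1/L2 = CD/-/- → run C
t=3: L0/L1/L2 = DF/C/- → run D
t=4: L0/L1/L2 = DFG/C/- → run D
t=5: L0/L1/L2 = DFG/C/- → run D
t=6: L0/L1/L2 = FG/CD/- → run F
t=7: L0/L1/L2 = FG/CD/- → run F
t=8: L0/L1/L2 = FG/CD/- → run F
t=9: L0/L1/L2 = G/CDF/- → run G
t=10: L0/L1/L2 = G/CDF/- → run G
t=11: L0/L1/L2 = G/CDF/- → run G
t=12: L0/L1/L2 = -/CDF/- → run C
t=13: L0/L1/L2 = -/CDF/- → run C
t=14: L0/L1/L2 = -/CDF/- → run C
t=15: L0/L1/L2 = -/CDF/- → run C
t=16: L0/L1/L2 = -/DF/- → run D
t=17: L0/L1/L2 = -/DF/- → run D
t=18: L0/L1/L2 = -/DF/- → run D
t=19: L0/L1/L2 = -/F/- → run F
t=20: L0/L1/L2 = -/F/- → run F
t=21: L0/L1/L2 = -/F/- → run F
t=22: (idle)
t=23: (idle)
t=24: (idle)
t=25: (idle)

context switches = 7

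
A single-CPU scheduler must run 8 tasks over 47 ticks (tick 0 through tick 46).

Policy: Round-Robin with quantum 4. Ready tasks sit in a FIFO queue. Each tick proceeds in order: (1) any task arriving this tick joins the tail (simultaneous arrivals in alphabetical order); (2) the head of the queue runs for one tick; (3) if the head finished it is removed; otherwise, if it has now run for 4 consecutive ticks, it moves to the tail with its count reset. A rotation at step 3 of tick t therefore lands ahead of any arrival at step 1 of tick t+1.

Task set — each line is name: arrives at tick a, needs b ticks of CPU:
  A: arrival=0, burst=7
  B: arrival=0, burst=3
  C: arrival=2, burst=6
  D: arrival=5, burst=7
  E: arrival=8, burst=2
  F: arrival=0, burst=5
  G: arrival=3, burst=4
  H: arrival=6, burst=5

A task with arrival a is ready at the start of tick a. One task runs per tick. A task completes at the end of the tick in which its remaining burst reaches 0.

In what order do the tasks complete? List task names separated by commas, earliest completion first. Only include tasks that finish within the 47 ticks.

t=0: queue=[A,B,F] q_used=0 → run A
t=1: queue=[A,B,F] q_used=1 → run A
t=2: queue=[A,B,F,C] q_used=2 → run A
t=3: queue=[A,B,F,C,G] q_used=3 → run A
t=4: queue=[B,F,C,G,A] q_used=0 → run B
t=5: queue=[B,F,C,G,A,D] q_used=1 → run B
t=6: queue=[B,F,C,G,A,D,H] q_used=2 → run B
t=7: queue=[F,C,G,A,D,H] q_used=0 → run F
t=8: queue=[F,C,G,A,D,H,E] q_used=1 → run F
t=9: queue=[F,C,G,A,D,H,E] q_used=2 → run F
t=10: queue=[F,C,G,A,D,H,E] q_used=3 → run F
t=11: queue=[C,G,A,D,H,E,F] q_used=0 → run C
t=12: queue=[C,G,A,D,H,E,F] q_used=1 → run C
t=13: queue=[C,G,A,D,H,E,F] q_used=2 → run C
t=14: queue=[C,G,A,D,H,E,F] q_used=3 → run C
t=15: queue=[G,A,D,H,E,F,C] q_used=0 → run G
t=16: queue=[G,A,D,H,E,F,C] q_used=1 → run G
t=17: queue=[G,A,D,H,E,F,C] q_used=2 → run G
t=18: queue=[G,A,D,H,E,F,C] q_used=3 → run G
t=19: queue=[A,D,H,E,F,C] q_used=0 → run A
t=20: queue=[A,D,H,E,F,C] q_used=1 → run A
t=21: queue=[A,D,H,E,F,C] q_used=2 → run A
t=22: queue=[D,H,E,F,C] q_used=0 → run D
t=23: queue=[D,H,E,F,C] q_used=1 → run D
t=24: queue=[D,H,E,F,C] q_used=2 → run D
t=25: queue=[D,H,E,F,C] q_used=3 → run D
t=26: queue=[H,E,F,C,D] q_used=0 → run H
t=27: queue=[H,E,F,C,D] q_used=1 → run H
t=28: queue=[H,E,F,C,D] q_used=2 → run H
t=29: queue=[H,E,F,C,D] q_used=3 → run H
t=30: queue=[E,F,C,D,H] q_used=0 → run E
t=31: queue=[E,F,C,D,H] q_used=1 → run E
t=32: queue=[F,C,D,H] q_used=0 → run F
t=33: queue=[C,D,H] q_used=0 → run C
t=34: queue=[C,D,H] q_used=1 → run C
t=35: queue=[D,H] q_used=0 → run D
t=36: queue=[D,H] q_used=1 → run D
t=37: queue=[D,H] q_used=2 → run D
t=38: queue=[H] q_used=0 → run H
t=39: (idle)
t=40: (idle)
t=41: (idle)
t=42: (idle)
t=43: (idle)
t=44: (idle)
t=45: (idle)
t=46: (idle)

completion order = B, G, A, E, F, C, D, H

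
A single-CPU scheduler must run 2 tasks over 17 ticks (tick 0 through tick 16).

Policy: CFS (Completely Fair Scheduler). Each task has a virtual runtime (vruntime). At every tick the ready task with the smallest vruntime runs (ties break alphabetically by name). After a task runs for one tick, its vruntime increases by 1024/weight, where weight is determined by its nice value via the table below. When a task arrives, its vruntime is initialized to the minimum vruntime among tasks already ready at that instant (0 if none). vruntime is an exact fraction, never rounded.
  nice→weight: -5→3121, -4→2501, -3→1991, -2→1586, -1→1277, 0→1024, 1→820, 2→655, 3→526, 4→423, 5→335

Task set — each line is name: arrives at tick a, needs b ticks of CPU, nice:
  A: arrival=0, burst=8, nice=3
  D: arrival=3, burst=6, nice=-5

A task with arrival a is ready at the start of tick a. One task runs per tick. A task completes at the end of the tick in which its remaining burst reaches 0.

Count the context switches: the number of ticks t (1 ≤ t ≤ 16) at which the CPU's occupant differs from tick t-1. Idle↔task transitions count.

context switches = 3

t=0: vr[A=0] → run A
t=1: vr[A=512/263] → run A
t=2: vr[A=1024/263] → run A
t=3: vr[A=1536/263 D=1536/263] → run A
t=4: vr[A=2048/263 D=1536/263] → run D
t=5: vr[A=2048/263 D=5063168/820823] → run D
t=6: vr[A=2048/263 D=5332480/820823] → run D
t=7: vr[A=2048/263 D=5601792/820823] → run D
t=8: vr[A=2048/263 D=5871104/820823] → run D
t=9: vr[A=2048/263 D=6140416/820823] → run D
t=10: vr[A=2048/263] → run A
t=11: vr[A=2560/263] → run A
t=12: vr[A=3072/263] → run A
t=13: vr[A=3584/263] → run A
t=14: (idle)
t=15: (idle)
t=16: (idle)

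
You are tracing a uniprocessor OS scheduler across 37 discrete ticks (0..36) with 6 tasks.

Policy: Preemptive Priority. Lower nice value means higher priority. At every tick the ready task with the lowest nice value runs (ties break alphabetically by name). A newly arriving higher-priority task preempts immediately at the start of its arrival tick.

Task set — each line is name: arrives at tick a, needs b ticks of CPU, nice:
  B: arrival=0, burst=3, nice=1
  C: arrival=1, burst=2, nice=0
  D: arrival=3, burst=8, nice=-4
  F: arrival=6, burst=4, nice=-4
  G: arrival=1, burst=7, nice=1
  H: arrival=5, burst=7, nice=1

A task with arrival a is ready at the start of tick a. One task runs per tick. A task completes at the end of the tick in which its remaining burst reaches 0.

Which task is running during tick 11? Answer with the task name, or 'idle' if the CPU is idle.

t=0: ready={B} → run B
t=1: ready={B,C,G} → run C
t=2: ready={B,C,G} → run C
t=3: ready={B,D,G} → run D
t=4: ready={B,D,G} → run D
t=5: ready={B,D,G,H} → run D
t=6: ready={B,D,F,G,H} → run D
t=7: ready={B,D,F,G,H} → run D
t=8: ready={B,D,F,G,H} → run D
t=9: ready={B,D,F,G,H} → run D
t=10: ready={B,D,F,G,H} → run D
t=11: ready={B,F,G,H} → run F
t=12: ready={B,F,G,H} → run F
t=13: ready={B,F,G,H} → run F
t=14: ready={B,F,G,H} → run F
t=15: ready={B,G,H} → run B
t=16: ready={B,G,H} → run B
t=17: ready={G,H} → run G
t=18: ready={G,H} → run G
t=19: ready={G,H} → run G
t=20: ready={G,H} → run G
t=21: ready={G,H} → run G
t=22: ready={G,H} → run G
t=23: ready={G,H} → run G
t=24: ready={H} → run H
t=25: ready={H} → run H
t=26: ready={H} → run H
t=27: ready={H} → run H
t=28: ready={H} → run H
t=29: ready={H} → run H
t=30: ready={H} → run H
t=31: (idle)
t=32: (idle)
t=33: (idle)
t=34: (idle)
t=35: (idle)
t=36: (idle)

running at tick 11 = F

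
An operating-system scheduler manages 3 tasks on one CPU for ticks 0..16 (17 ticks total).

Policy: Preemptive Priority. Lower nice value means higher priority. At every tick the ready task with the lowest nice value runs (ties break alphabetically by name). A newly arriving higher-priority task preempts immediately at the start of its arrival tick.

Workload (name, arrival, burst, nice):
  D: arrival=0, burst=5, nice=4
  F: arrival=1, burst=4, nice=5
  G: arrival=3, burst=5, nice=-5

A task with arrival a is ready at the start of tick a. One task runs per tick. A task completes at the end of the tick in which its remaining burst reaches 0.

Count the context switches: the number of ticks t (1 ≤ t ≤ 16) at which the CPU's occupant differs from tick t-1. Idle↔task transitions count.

t=0: ready={D} → run D
t=1: ready={D,F} → run D
t=2: ready={D,F} → run D
t=3: ready={D,F,G} → run G
t=4: ready={D,F,G} → run G
t=5: ready={D,F,G} → run G
t=6: ready={D,F,G} → run G
t=7: ready={D,F,G} → run G
t=8: ready={D,F} → run D
t=9: ready={D,F} → run D
t=10: ready={F} → run F
t=11: ready={F} → run F
t=12: ready={F} → run F
t=13: ready={F} → run F
t=14: (idle)
t=15: (idle)
t=16: (idle)

context switches = 4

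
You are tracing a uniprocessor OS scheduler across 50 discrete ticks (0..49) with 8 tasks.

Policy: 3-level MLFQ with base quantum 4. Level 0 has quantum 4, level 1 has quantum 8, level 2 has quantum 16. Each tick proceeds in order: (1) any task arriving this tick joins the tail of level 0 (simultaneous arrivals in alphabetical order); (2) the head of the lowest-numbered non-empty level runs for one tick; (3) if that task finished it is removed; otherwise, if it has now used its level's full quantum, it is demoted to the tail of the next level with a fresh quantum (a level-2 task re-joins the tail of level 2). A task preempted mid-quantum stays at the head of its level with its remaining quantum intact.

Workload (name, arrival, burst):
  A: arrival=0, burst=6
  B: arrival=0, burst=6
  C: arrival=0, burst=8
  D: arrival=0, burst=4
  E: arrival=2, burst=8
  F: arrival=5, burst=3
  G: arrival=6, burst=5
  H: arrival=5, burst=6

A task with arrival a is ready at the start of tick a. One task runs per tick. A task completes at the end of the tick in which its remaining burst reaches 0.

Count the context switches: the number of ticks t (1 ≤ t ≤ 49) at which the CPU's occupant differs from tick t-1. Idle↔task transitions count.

context switches = 14

t=0: L0/L1/L2 = ABCD/-/- → run A
t=1: L0/L1/L2 = ABCD/-/- → run A
t=2: L0/L1/L2 = ABCDE/-/- → run A
t=3: L0/L1/L2 = ABCDE/-/- → run A
t=4: L0/L1/L2 = BCDE/A/- → run B
t=5: L0/L1/L2 = BCDEFH/A/- → run B
t=6: L0/L1/L2 = BCDEFHG/A/- → run B
t=7: L0/L1/L2 = BCDEFHG/A/- → run B
t=8: L0/L1/L2 = CDEFHG/AB/- → run C
t=9: L0/L1/L2 = CDEFHG/AB/- → run C
t=10: L0/L1/L2 = CDEFHG/AB/- → run C
t=11: L0/L1/L2 = CDEFHG/AB/- → run C
t=12: L0/L1/L2 = DEFHG/ABC/- → run D
t=13: L0/L1/L2 = DEFHG/ABC/- → run D
t=14: L0/L1/L2 = DEFHG/ABC/- → run D
t=15: L0/L1/L2 = DEFHG/ABC/- → run D
t=16: L0/L1/L2 = EFHG/ABC/- → run E
t=17: L0/L1/L2 = EFHG/ABC/- → run E
t=18: L0/L1/L2 = EFHG/ABC/- → run E
t=19: L0/L1/L2 = EFHG/ABC/- → run E
t=20: L0/L1/L2 = FHG/ABCE/- → run F
t=21: L0/L1/L2 = FHG/ABCE/- → run F
t=22: L0/L1/L2 = FHG/ABCE/- → run F
t=23: L0/L1/L2 = HG/ABCE/- → run H
t=24: L0/L1/L2 = HG/ABCE/- → run H
t=25: L0/L1/L2 = HG/ABCE/- → run H
t=26: L0/L1/L2 = HG/ABCE/- → run H
t=27: L0/L1/L2 = G/ABCEH/- → run G
t=28: L0/L1/L2 = G/ABCEH/- → run G
t=29: L0/L1/L2 = G/ABCEH/- → run G
t=30: L0/L1/L2 = G/ABCEH/- → run G
t=31: L0/L1/L2 = -/ABCEHG/- → run A
t=32: L0/L1/L2 = -/ABCEHG/- → run A
t=33: L0/L1/L2 = -/BCEHG/- → run B
t=34: L0/L1/L2 = -/BCEHG/- → run B
t=35: L0/L1/L2 = -/CEHG/- → run C
t=36: L0/L1/L2 = -/CEHG/- → run C
t=37: L0/L1/L2 = -/CEHG/- → run C
t=38: L0/L1/L2 = -/CEHG/- → run C
t=39: L0/L1/L2 = -/EHG/- → run E
t=40: L0/L1/L2 = -/EHG/- → run E
t=41: L0/L1/L2 = -/EHG/- → run E
t=42: L0/L1/L2 = -/EHG/- → run E
t=43: L0/L1/L2 = -/HG/- → run H
t=44: L0/L1/L2 = -/HG/- → run H
t=45: L0/L1/L2 = -/G/- → run G
t=46: (idle)
t=47: (idle)
t=48: (idle)
t=49: (idle)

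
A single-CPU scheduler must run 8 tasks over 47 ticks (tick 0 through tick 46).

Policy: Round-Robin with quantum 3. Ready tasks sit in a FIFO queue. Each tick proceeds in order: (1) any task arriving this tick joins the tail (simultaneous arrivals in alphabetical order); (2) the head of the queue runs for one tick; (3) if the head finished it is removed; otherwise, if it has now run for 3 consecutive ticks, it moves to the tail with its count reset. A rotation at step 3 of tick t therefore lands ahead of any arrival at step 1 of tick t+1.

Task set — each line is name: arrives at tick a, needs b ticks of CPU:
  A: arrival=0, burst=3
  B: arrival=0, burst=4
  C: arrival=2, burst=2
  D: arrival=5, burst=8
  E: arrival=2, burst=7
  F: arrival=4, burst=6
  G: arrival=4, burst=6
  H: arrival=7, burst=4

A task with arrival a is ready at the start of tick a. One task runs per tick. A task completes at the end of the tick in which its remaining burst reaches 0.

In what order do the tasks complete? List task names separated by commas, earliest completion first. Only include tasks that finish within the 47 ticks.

completion order = A, C, B, F, G, H, E, D

t=0: queue=[A,B] q_used=0 → run A
t=1: queue=[A,B] q_used=1 → run A
t=2: queue=[A,B,C,E] q_used=2 → run A
t=3: queue=[B,C,E] q_used=0 → run B
t=4: queue=[B,C,E,F,G] q_used=1 → run B
t=5: queue=[B,C,E,F,G,D] q_used=2 → run B
t=6: queue=[C,E,F,G,D,B] q_used=0 → run C
t=7: queue=[C,E,F,G,D,B,H] q_used=1 → run C
t=8: queue=[E,F,G,D,B,H] q_used=0 → run E
t=9: queue=[E,F,G,D,B,H] q_used=1 → run E
t=10: queue=[E,F,G,D,B,H] q_used=2 → run E
t=11: queue=[F,G,D,B,H,E] q_used=0 → run F
t=12: queue=[F,G,D,B,H,E] q_used=1 → run F
t=13: queue=[F,G,D,B,H,E] q_used=2 → run F
t=14: queue=[G,D,B,H,E,F] q_used=0 → run G
t=15: queue=[G,D,B,H,E,F] q_used=1 → run G
t=16: queue=[G,D,B,H,E,F] q_used=2 → run G
t=17: queue=[D,B,H,E,F,G] q_used=0 → run D
t=18: queue=[D,B,H,E,F,G] q_used=1 → run D
t=19: queue=[D,B,H,E,F,G] q_used=2 → run D
t=20: queue=[B,H,E,F,G,D] q_used=0 → run B
t=21: queue=[H,E,F,G,D] q_used=0 → run H
t=22: queue=[H,E,F,G,D] q_used=1 → run H
t=23: queue=[H,E,F,G,D] q_used=2 → run H
t=24: queue=[E,F,G,D,H] q_used=0 → run E
t=25: queue=[E,F,G,D,H] q_used=1 → run E
t=26: queue=[E,F,G,D,H] q_used=2 → run E
t=27: queue=[F,G,D,H,E] q_used=0 → run F
t=28: queue=[F,G,D,H,E] q_used=1 → run F
t=29: queue=[F,G,D,H,E] q_used=2 → run F
t=30: queue=[G,D,H,E] q_used=0 → run G
t=31: queue=[G,D,H,E] q_used=1 → run G
t=32: queue=[G,D,H,E] q_used=2 → run G
t=33: queue=[D,H,E] q_used=0 → run D
t=34: queue=[D,H,E] q_used=1 → run D
t=35: queue=[D,H,E] q_used=2 → run D
t=36: queue=[H,E,D] q_used=0 → run H
t=37: queue=[E,D] q_used=0 → run E
t=38: queue=[D] q_used=0 → run D
t=39: queue=[D] q_used=1 → run D
t=40: (idle)
t=41: (idle)
t=42: (idle)
t=43: (idle)
t=44: (idle)
t=45: (idle)
t=46: (idle)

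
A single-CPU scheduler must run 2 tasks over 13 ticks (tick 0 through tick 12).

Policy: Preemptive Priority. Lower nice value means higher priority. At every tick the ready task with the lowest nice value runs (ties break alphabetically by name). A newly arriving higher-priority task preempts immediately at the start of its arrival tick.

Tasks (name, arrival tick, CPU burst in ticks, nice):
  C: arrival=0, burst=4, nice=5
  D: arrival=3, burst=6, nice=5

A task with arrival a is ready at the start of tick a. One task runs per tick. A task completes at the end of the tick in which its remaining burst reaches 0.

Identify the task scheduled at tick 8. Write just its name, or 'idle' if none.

running at tick 8 = D

t=0: ready={C} → run C
t=1: ready={C} → run C
t=2: ready={C} → run C
t=3: ready={C,D} → run C
t=4: ready={D} → run D
t=5: ready={D} → run D
t=6: ready={D} → run D
t=7: ready={D} → run D
t=8: ready={D} → run D
t=9: ready={D} → run D
t=10: (idle)
t=11: (idle)
t=12: (idle)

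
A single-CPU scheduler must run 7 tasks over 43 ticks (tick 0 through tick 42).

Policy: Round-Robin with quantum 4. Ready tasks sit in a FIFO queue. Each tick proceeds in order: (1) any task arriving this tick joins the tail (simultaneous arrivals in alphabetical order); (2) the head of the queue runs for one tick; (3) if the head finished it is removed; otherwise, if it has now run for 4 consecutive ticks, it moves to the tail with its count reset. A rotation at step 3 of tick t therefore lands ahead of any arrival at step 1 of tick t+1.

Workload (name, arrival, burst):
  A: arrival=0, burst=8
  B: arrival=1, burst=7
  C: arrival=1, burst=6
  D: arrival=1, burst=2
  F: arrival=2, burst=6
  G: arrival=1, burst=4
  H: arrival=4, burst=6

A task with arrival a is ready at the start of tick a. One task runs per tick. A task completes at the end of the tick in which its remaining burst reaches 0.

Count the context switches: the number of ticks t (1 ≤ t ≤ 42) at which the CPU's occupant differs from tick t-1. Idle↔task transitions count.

t=0: queue=[A] q_used=0 → run A
t=1: queue=[A,B,C,D,G] q_used=1 → run A
t=2: queue=[A,B,C,D,G,F] q_used=2 → run A
t=3: queue=[A,B,C,D,G,F] q_used=3 → run A
t=4: queue=[B,C,D,G,F,A,H] q_used=0 → run B
t=5: queue=[B,C,D,G,F,A,H] q_used=1 → run B
t=6: queue=[B,C,D,G,F,A,H] q_used=2 → run B
t=7: queue=[B,C,D,G,F,A,H] q_used=3 → run B
t=8: queue=[C,D,G,F,A,H,B] q_used=0 → run C
t=9: queue=[C,D,G,F,A,H,B] q_used=1 → run C
t=10: queue=[C,D,G,F,A,H,B] q_used=2 → run C
t=11: queue=[C,D,G,F,A,H,B] q_used=3 → run C
t=12: queue=[D,G,F,A,H,B,C] q_used=0 → run D
t=13: queue=[D,G,F,A,H,B,C] q_used=1 → run D
t=14: queue=[G,F,A,H,B,C] q_used=0 → run G
t=15: queue=[G,F,A,H,B,C] q_used=1 → run G
t=16: queue=[G,F,A,H,B,C] q_used=2 → run G
t=17: queue=[G,F,A,H,B,C] q_used=3 → run G
t=18: queue=[F,A,H,B,C] q_used=0 → run F
t=19: queue=[F,A,H,B,C] q_used=1 → run F
t=20: queue=[F,A,H,B,C] q_used=2 → run F
t=21: queue=[F,A,H,B,C] q_used=3 → run F
t=22: queue=[A,H,B,C,F] q_used=0 → run A
t=23: queue=[A,H,B,C,F] q_used=1 → run A
t=24: queue=[A,H,B,C,F] q_used=2 → run A
t=25: queue=[A,H,B,C,F] q_used=3 → run A
t=26: queue=[H,B,C,F] q_used=0 → run H
t=27: queue=[H,B,C,F] q_used=1 → run H
t=28: queue=[H,B,C,F] q_used=2 → run H
t=29: queue=[H,B,C,F] q_used=3 → run H
t=30: queue=[B,C,F,H] q_used=0 → run B
t=31: queue=[B,C,F,H] q_used=1 → run B
t=32: queue=[B,C,F,H] q_used=2 → run B
t=33: queue=[C,F,H] q_used=0 → run C
t=34: queue=[C,F,H] q_used=1 → run C
t=35: queue=[F,H] q_used=0 → run F
t=36: queue=[F,H] q_used=1 → run F
t=37: queue=[H] q_used=0 → run H
t=38: queue=[H] q_used=1 → run H
t=39: (idle)
t=40: (idle)
t=41: (idle)
t=42: (idle)

context switches = 12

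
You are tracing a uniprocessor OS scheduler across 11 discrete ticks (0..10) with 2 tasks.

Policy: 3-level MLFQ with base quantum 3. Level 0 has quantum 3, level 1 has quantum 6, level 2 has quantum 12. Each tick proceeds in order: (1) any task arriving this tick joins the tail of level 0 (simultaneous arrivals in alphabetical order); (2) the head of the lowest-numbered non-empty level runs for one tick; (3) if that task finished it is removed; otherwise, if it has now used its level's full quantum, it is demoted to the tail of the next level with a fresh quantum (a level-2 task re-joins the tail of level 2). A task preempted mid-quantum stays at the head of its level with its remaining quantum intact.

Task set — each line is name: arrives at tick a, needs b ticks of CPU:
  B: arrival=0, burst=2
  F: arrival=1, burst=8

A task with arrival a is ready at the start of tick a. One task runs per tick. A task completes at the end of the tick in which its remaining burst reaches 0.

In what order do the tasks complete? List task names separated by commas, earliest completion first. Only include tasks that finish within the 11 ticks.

completion order = B, F

t=0: L0/L1/L2 = B/-/- → run B
t=1: L0/L1/L2 = BF/-/- → run B
t=2: L0/L1/L2 = F/-/- → run F
t=3: L0/L1/L2 = F/-/- → run F
t=4: L0/L1/L2 = F/-/- → run F
t=5: L0/L1/L2 = -/F/- → run F
t=6: L0/L1/L2 = -/F/- → run F
t=7: L0/L1/L2 = -/F/- → run F
t=8: L0/L1/L2 = -/F/- → run F
t=9: L0/L1/L2 = -/F/- → run F
t=10: (idle)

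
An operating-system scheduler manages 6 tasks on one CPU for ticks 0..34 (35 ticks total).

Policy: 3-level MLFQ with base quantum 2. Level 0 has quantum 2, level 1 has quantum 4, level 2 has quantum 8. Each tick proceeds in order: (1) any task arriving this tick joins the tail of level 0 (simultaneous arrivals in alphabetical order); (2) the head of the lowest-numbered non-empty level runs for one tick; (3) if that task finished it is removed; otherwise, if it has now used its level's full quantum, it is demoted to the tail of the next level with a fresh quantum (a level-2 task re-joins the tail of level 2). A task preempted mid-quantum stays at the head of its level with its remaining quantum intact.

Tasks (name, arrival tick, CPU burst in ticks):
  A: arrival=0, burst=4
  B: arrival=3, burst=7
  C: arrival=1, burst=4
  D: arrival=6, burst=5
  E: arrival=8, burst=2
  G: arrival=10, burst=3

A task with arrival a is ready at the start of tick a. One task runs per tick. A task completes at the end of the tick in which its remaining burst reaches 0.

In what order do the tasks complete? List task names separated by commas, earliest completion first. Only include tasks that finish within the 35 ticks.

t=0: L0/L1/L2 = A/-/- → run A
t=1: L0/L1/L2 = AC/-/- → run A
t=2: L0/L1/L2 = C/A/- → run C
t=3: L0/L1/L2 = CB/A/- → run C
t=4: L0/L1/L2 = B/AC/- → run B
t=5: L0/L1/L2 = B/AC/- → run B
t=6: L0/L1/L2 = D/ACB/- → run D
t=7: L0/L1/L2 = D/ACB/- → run D
t=8: L0/L1/L2 = E/ACBD/- → run E
t=9: L0/L1/L2 = E/ACBD/- → run E
t=10: L0/L1/L2 = G/ACBD/- → run G
t=11: L0/L1/L2 = G/ACBD/- → run G
t=12: L0/L1/L2 = -/ACBDG/- → run A
t=13: L0/L1/L2 = -/ACBDG/- → run A
t=14: L0/L1/L2 = -/CBDG/- → run C
t=15: L0/L1/L2 = -/CBDG/- → run C
t=16: L0/L1/L2 = -/BDG/- → run B
t=17: L0/L1/L2 = -/BDG/- → run B
t=18: L0/L1/L2 = -/BDG/- → run B
t=19: L0/L1/L2 = -/BDG/- → run B
t=20: L0/L1/L2 = -/DG/B → run D
t=21: L0/L1/L2 = -/DG/B → run D
t=22: L0/L1/L2 = -/DG/B → run D
t=23: L0/L1/L2 = -/G/B → run G
t=24: L0/L1/L2 = -/-/B → run B
t=25: (idle)
t=26: (idle)
t=27: (idle)
t=28: (idle)
t=29: (idle)
t=30: (idle)
t=31: (idle)
t=32: (idle)
t=33: (idle)
t=34: (idle)

completion order = E, A, C, D, G, B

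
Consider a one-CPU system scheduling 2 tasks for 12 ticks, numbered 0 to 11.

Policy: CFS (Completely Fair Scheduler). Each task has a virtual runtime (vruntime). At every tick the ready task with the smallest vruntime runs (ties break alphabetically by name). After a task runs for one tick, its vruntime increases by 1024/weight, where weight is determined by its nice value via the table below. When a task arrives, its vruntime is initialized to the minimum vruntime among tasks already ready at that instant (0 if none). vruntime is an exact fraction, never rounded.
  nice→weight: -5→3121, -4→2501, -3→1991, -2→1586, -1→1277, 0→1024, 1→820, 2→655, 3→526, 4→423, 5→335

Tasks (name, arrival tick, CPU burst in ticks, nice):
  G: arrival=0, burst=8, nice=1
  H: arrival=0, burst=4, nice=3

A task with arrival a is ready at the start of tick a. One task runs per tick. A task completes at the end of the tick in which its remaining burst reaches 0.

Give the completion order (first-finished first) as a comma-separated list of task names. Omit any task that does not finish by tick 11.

t=0: vr[G=0 H=0] → run G
t=1: vr[G=256/205 H=0] → run H
t=2: vr[G=256/205 H=512/263] → run G
t=3: vr[G=512/205 H=512/263] → run H
t=4: vr[G=512/205 H=1024/263] → run G
t=5: vr[G=768/205 H=1024/263] → run G
t=6: vr[G=1024/205 H=1024/263] → run H
t=7: vr[G=1024/205 H=1536/263] → run G
t=8: vr[G=256/41 H=1536/263] → run H
t=9: vr[G=256/41] → run G
t=10: vr[G=1536/205] → run G
t=11: vr[G=1792/205] → run G

completion order = H, G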